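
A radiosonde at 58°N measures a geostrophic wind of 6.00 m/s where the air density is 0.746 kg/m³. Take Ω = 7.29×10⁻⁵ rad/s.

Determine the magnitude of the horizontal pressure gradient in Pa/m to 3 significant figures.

5.53×10⁻⁴ Pa/m

Coriolis parameter at 58°N:
f = 2Ω sin φ = 2 × 7.29×10⁻⁵ × sin 58° = 1.24×10⁻⁴ s⁻¹
Geostrophic balance rearranged: |∂P/∂n| = f ρ V_g
|∂P/∂n| = 1.24×10⁻⁴ × 0.746 × 6.00 = 5.53×10⁻⁴ Pa/m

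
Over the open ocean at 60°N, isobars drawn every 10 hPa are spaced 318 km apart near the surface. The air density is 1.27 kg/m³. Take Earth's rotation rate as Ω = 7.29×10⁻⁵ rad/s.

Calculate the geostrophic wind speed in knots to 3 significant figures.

Coriolis parameter at 60°N:
f = 2Ω sin φ = 2 × 7.29×10⁻⁵ × sin 60° = 1.26×10⁻⁴ s⁻¹
Pressure gradient: |∂P/∂n| = 1000 Pa / 318000 m = 3.14×10⁻³ Pa/m
Geostrophic balance (pressure-gradient force = Coriolis force):
V_g = (1/(fρ)) |∂P/∂n| = 3.14×10⁻³ / (1.26×10⁻⁴ × 1.27) = 19.6 m/s
Converting: 19.6 m/s × 1.944 = 38.1 knots

38.1 knots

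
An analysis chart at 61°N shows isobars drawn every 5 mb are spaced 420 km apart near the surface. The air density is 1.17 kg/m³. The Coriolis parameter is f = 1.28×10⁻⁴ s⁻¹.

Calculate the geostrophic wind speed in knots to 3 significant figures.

15.5 knots

Pressure gradient: |∂P/∂n| = 500 Pa / 420000 m = 1.19×10⁻³ Pa/m
Geostrophic balance (pressure-gradient force = Coriolis force):
V_g = (1/(fρ)) |∂P/∂n| = 1.19×10⁻³ / (1.28×10⁻⁴ × 1.17) = 7.95 m/s
Converting: 7.95 m/s × 1.944 = 15.5 knots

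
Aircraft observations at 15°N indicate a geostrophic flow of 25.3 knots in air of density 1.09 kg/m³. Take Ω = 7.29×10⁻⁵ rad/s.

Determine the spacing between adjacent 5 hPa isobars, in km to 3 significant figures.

Coriolis parameter at 15°N:
f = 2Ω sin φ = 2 × 7.29×10⁻⁵ × sin 15° = 3.77×10⁻⁵ s⁻¹
Wind speed in SI: 25.3 knots = 13.0 m/s
Geostrophic balance rearranged: |∂P/∂n| = f ρ V_g
|∂P/∂n| = 3.77×10⁻⁵ × 1.09 × 13.0 = 5.35×10⁻⁴ Pa/m
Isobar spacing: Δn = ΔP/|∂P/∂n| = 500 Pa / 5.35×10⁻⁴ Pa/m = 933966 m ≈ 934 km

934 km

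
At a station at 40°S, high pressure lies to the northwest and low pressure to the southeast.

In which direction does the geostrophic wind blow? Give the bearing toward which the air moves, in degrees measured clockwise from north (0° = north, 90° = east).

The pressure-gradient force points toward the southeast (bearing 135°).
Geostrophic balance: in the Southern Hemisphere the Coriolis force deflects motion to the left, so the geostrophic wind blows 90° to the left of the pressure-gradient force (low pressure on the right).
Rotating 135° by 90° counterclockwise gives 045° — the wind blows toward the northeast.

045°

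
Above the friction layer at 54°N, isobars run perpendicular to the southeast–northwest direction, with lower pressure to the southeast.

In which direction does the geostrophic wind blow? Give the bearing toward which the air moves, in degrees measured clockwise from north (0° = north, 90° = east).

The pressure-gradient force points toward the southeast (bearing 135°).
Geostrophic balance: in the Northern Hemisphere the Coriolis force deflects motion to the right, so the geostrophic wind blows 90° to the right of the pressure-gradient force (low pressure on the left).
Rotating 135° by 90° clockwise gives 225° — the wind blows toward the southwest.

225°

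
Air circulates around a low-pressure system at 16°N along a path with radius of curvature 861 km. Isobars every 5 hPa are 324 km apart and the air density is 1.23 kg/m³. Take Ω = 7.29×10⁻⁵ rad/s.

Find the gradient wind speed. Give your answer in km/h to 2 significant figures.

Coriolis parameter at 16°N:
f = 2Ω sin φ = 2 × 7.29×10⁻⁵ × sin 16° = 4.02×10⁻⁵ s⁻¹
Pressure gradient: |∂P/∂n| = 500 Pa / 324000 m = 1.54×10⁻³ Pa/m
Geostrophic speed: V_g = |∂P/∂n|/(fρ) = 1.54×10⁻³/(4.02×10⁻⁵ × 1.23) = 31.2 m/s
Around a low, centrifugal force acts outward with Coriolis, so pressure-gradient force balances both:
(1/ρ)|∂P/∂n| = fV + V²/R  →  V² + fR·V − fR·V_g = 0
With fR = 4.02×10⁻⁵ × 861×10³ m = 34.6 m/s:
V = [−fR + √((fR)² + 4 fR V_g)]/2 = [−34.6 + √(34.6² + 4×34.6×31.2)]/2 = 19.8 m/s
Subgeostrophic (V < V_g = 31.2 m/s), as expected around a low.
Converting: 19.8 m/s × 3.6 = 71 km/h

71 km/h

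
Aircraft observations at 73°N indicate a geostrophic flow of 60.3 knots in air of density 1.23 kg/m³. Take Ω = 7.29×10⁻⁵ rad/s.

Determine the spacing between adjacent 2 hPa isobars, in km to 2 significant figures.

38 km

Coriolis parameter at 73°N:
f = 2Ω sin φ = 2 × 7.29×10⁻⁵ × sin 73° = 1.39×10⁻⁴ s⁻¹
Wind speed in SI: 60.3 knots = 31.0 m/s
Geostrophic balance rearranged: |∂P/∂n| = f ρ V_g
|∂P/∂n| = 1.39×10⁻⁴ × 1.23 × 31.0 = 5.32×10⁻³ Pa/m
Isobar spacing: Δn = ΔP/|∂P/∂n| = 200 Pa / 5.32×10⁻³ Pa/m = 37594 m ≈ 38 km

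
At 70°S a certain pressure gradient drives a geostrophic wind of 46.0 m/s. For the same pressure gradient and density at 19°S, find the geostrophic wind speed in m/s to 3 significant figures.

133 m/s

With the same pressure gradient and density, V_g ∝ 1/f ∝ 1/sin φ.
V₂ = V₁ · sin φ₁ / sin φ₂ = 46.0 × sin 70° / sin 19°
V₂ = 46.0 × 0.9397/0.3256 = 133 m/s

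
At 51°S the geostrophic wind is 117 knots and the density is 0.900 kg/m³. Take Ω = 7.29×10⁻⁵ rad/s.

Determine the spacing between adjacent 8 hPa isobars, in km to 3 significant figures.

130 km

Coriolis parameter at 51°S:
f = 2Ω sin φ = 2 × 7.29×10⁻⁵ × sin 51° = 1.13×10⁻⁴ s⁻¹
Wind speed in SI: 117 knots = 60.2 m/s
Geostrophic balance rearranged: |∂P/∂n| = f ρ V_g
|∂P/∂n| = 1.13×10⁻⁴ × 0.900 × 60.2 = 6.14×10⁻³ Pa/m
Isobar spacing: Δn = ΔP/|∂P/∂n| = 800 Pa / 6.14×10⁻³ Pa/m = 130336 m ≈ 130 km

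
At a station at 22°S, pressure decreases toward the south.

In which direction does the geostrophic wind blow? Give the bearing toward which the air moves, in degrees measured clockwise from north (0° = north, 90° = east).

The pressure-gradient force points toward the south (bearing 180°).
Geostrophic balance: in the Southern Hemisphere the Coriolis force deflects motion to the left, so the geostrophic wind blows 90° to the left of the pressure-gradient force (low pressure on the right).
Rotating 180° by 90° counterclockwise gives 090° — the wind blows toward the east.

090°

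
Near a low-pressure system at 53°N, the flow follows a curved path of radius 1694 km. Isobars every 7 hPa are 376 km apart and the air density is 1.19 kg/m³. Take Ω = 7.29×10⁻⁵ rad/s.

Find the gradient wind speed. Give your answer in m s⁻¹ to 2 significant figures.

Coriolis parameter at 53°N:
f = 2Ω sin φ = 2 × 7.29×10⁻⁵ × sin 53° = 1.16×10⁻⁴ s⁻¹
Pressure gradient: |∂P/∂n| = 700 Pa / 376000 m = 1.86×10⁻³ Pa/m
Geostrophic speed: V_g = |∂P/∂n|/(fρ) = 1.86×10⁻³/(1.16×10⁻⁴ × 1.19) = 13.4 m/s
Around a low, centrifugal force acts outward with Coriolis, so pressure-gradient force balances both:
(1/ρ)|∂P/∂n| = fV + V²/R  →  V² + fR·V − fR·V_g = 0
With fR = 1.16×10⁻⁴ × 1694×10³ m = 197 m/s:
V = [−fR + √((fR)² + 4 fR V_g)]/2 = [−197 + √(197² + 4×197×13.4)]/2 = 12.6 m/s
Subgeostrophic (V < V_g = 13.4 m/s), as expected around a low.

13 m s⁻¹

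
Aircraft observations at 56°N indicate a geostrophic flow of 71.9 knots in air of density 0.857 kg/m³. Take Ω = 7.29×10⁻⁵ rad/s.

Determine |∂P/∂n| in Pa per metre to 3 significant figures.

3.83×10⁻³ Pa/m

Coriolis parameter at 56°N:
f = 2Ω sin φ = 2 × 7.29×10⁻⁵ × sin 56° = 1.21×10⁻⁴ s⁻¹
Wind speed in SI: 71.9 knots = 37.0 m/s
Geostrophic balance rearranged: |∂P/∂n| = f ρ V_g
|∂P/∂n| = 1.21×10⁻⁴ × 0.857 × 37.0 = 3.83×10⁻³ Pa/m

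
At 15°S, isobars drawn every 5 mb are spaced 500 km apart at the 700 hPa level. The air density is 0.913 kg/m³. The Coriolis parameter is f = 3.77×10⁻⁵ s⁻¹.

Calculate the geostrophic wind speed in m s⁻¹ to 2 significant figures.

Pressure gradient: |∂P/∂n| = 500 Pa / 500000 m = 1.00×10⁻³ Pa/m
Geostrophic balance (pressure-gradient force = Coriolis force):
V_g = (1/(fρ)) |∂P/∂n| = 1.00×10⁻³ / (3.77×10⁻⁵ × 0.913) = 29.1 m/s

29 m s⁻¹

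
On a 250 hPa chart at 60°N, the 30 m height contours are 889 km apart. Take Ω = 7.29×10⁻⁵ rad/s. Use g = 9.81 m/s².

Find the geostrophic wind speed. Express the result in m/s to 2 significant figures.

Coriolis parameter at 60°N:
f = 2Ω sin φ = 2 × 7.29×10⁻⁵ × sin 60° = 1.26×10⁻⁴ s⁻¹
Height gradient: |∂Z/∂n| = 30 m / 889000 m = 3.37×10⁻⁵
On a pressure surface, geostrophic balance gives V_g = (g/f)|∂Z/∂n|:
V_g = 9.81 × 3.37×10⁻⁵ / 1.26×10⁻⁴ = 2.62 m/s

2.6 m/s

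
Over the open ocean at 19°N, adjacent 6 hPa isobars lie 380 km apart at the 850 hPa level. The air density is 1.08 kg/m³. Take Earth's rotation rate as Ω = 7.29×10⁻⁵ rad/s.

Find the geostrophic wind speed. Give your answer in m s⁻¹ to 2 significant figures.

31 m s⁻¹

Coriolis parameter at 19°N:
f = 2Ω sin φ = 2 × 7.29×10⁻⁵ × sin 19° = 4.75×10⁻⁵ s⁻¹
Pressure gradient: |∂P/∂n| = 600 Pa / 380000 m = 1.58×10⁻³ Pa/m
Geostrophic balance (pressure-gradient force = Coriolis force):
V_g = (1/(fρ)) |∂P/∂n| = 1.58×10⁻³ / (4.75×10⁻⁵ × 1.08) = 30.8 m/s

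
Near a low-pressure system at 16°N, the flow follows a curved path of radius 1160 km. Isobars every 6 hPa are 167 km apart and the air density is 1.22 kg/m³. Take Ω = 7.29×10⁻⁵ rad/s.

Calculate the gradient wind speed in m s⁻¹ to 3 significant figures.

39.6 m s⁻¹

Coriolis parameter at 16°N:
f = 2Ω sin φ = 2 × 7.29×10⁻⁵ × sin 16° = 4.02×10⁻⁵ s⁻¹
Pressure gradient: |∂P/∂n| = 600 Pa / 167000 m = 3.59×10⁻³ Pa/m
Geostrophic speed: V_g = |∂P/∂n|/(fρ) = 3.59×10⁻³/(4.02×10⁻⁵ × 1.22) = 73.3 m/s
Around a low, centrifugal force acts outward with Coriolis, so pressure-gradient force balances both:
(1/ρ)|∂P/∂n| = fV + V²/R  →  V² + fR·V − fR·V_g = 0
With fR = 4.02×10⁻⁵ × 1160×10³ m = 46.6 m/s:
V = [−fR + √((fR)² + 4 fR V_g)]/2 = [−46.6 + √(46.6² + 4×46.6×73.3)]/2 = 39.6 m/s
Subgeostrophic (V < V_g = 73.3 m/s), as expected around a low.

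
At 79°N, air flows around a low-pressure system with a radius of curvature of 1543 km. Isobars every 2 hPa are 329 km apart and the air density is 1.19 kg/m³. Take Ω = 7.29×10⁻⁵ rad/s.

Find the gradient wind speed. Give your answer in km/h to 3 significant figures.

Coriolis parameter at 79°N:
f = 2Ω sin φ = 2 × 7.29×10⁻⁵ × sin 79° = 1.43×10⁻⁴ s⁻¹
Pressure gradient: |∂P/∂n| = 200 Pa / 329000 m = 6.08×10⁻⁴ Pa/m
Geostrophic speed: V_g = |∂P/∂n|/(fρ) = 6.08×10⁻⁴/(1.43×10⁻⁴ × 1.19) = 3.57 m/s
Around a low, centrifugal force acts outward with Coriolis, so pressure-gradient force balances both:
(1/ρ)|∂P/∂n| = fV + V²/R  →  V² + fR·V − fR·V_g = 0
With fR = 1.43×10⁻⁴ × 1543×10³ m = 221 m/s:
V = [−fR + √((fR)² + 4 fR V_g)]/2 = [−221 + √(221² + 4×221×3.57)]/2 = 3.51 m/s
Subgeostrophic (V < V_g = 3.57 m/s), as expected around a low.
Converting: 3.51 m/s × 3.6 = 12.6 km/h

12.6 km/h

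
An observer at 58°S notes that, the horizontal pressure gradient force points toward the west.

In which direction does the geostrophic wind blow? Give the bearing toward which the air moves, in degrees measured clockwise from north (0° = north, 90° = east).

The pressure-gradient force points toward the west (bearing 270°).
Geostrophic balance: in the Southern Hemisphere the Coriolis force deflects motion to the left, so the geostrophic wind blows 90° to the left of the pressure-gradient force (low pressure on the right).
Rotating 270° by 90° counterclockwise gives 180° — the wind blows toward the south.

180°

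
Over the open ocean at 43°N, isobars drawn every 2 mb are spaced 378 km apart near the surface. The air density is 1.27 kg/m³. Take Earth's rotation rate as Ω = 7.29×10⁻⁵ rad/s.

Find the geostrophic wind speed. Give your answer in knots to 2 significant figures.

8.1 knots

Coriolis parameter at 43°N:
f = 2Ω sin φ = 2 × 7.29×10⁻⁵ × sin 43° = 9.94×10⁻⁵ s⁻¹
Pressure gradient: |∂P/∂n| = 200 Pa / 378000 m = 5.29×10⁻⁴ Pa/m
Geostrophic balance (pressure-gradient force = Coriolis force):
V_g = (1/(fρ)) |∂P/∂n| = 5.29×10⁻⁴ / (9.94×10⁻⁵ × 1.27) = 4.19 m/s
Converting: 4.19 m/s × 1.944 = 8.1 knots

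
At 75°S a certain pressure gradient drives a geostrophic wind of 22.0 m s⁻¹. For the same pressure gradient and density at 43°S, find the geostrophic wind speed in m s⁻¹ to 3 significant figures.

With the same pressure gradient and density, V_g ∝ 1/f ∝ 1/sin φ.
V₂ = V₁ · sin φ₁ / sin φ₂ = 22.0 × sin 75° / sin 43°
V₂ = 22.0 × 0.9659/0.6820 = 31.2 m s⁻¹

31.2 m s⁻¹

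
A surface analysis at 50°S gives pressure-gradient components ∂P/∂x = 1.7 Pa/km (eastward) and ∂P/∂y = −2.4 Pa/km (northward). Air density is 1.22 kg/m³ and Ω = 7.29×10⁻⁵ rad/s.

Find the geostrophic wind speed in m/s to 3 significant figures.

Coriolis parameter at 50°S:
f = 2Ω sin φ = 2 × 7.29×10⁻⁵ × sin 50° = 1.12×10⁻⁴ s⁻¹
In the Southern Hemisphere f is negative: f = −1.12×10⁻⁴ s⁻¹.
Component geostrophic relations (x east, y north):
u_g = −(1/(fρ)) ∂P/∂y,  v_g = (1/(fρ)) ∂P/∂x
u_g = −(−2.4×10⁻³)/(−1.12×10⁻⁴ × 1.22) = −17.6 m/s;  v_g = (1.7×10⁻³)/(−1.12×10⁻⁴ × 1.22) = −12.5 m/s
|V_g| = √(u_g² + v_g²) = 21.6 m/s

21.6 m/s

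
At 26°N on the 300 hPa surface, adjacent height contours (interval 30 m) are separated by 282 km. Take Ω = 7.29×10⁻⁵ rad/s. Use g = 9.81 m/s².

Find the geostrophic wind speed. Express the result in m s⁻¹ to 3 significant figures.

Coriolis parameter at 26°N:
f = 2Ω sin φ = 2 × 7.29×10⁻⁵ × sin 26° = 6.39×10⁻⁵ s⁻¹
Height gradient: |∂Z/∂n| = 30 m / 282000 m = 1.06×10⁻⁴
On a pressure surface, geostrophic balance gives V_g = (g/f)|∂Z/∂n|:
V_g = 9.81 × 1.06×10⁻⁴ / 6.39×10⁻⁵ = 16.3 m/s

16.3 m s⁻¹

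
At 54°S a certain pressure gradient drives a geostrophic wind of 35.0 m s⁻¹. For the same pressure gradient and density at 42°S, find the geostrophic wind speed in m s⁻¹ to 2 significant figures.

42 m s⁻¹

With the same pressure gradient and density, V_g ∝ 1/f ∝ 1/sin φ.
V₂ = V₁ · sin φ₁ / sin φ₂ = 35.0 × sin 54° / sin 42°
V₂ = 35.0 × 0.8090/0.6691 = 42 m s⁻¹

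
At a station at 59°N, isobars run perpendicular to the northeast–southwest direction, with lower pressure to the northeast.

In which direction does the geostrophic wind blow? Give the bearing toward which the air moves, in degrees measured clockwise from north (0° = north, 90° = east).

The pressure-gradient force points toward the northeast (bearing 045°).
Geostrophic balance: in the Northern Hemisphere the Coriolis force deflects motion to the right, so the geostrophic wind blows 90° to the right of the pressure-gradient force (low pressure on the left).
Rotating 045° by 90° clockwise gives 135° — the wind blows toward the southeast.

135°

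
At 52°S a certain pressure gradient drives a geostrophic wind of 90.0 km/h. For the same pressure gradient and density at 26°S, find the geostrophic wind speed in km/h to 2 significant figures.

160 km/h

With the same pressure gradient and density, V_g ∝ 1/f ∝ 1/sin φ.
V₂ = V₁ · sin φ₁ / sin φ₂ = 90.0 × sin 52° / sin 26°
V₂ = 90.0 × 0.7880/0.4384 = 160 km/h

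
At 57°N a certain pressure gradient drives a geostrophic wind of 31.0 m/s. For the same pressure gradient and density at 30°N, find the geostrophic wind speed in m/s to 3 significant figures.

52.0 m/s

With the same pressure gradient and density, V_g ∝ 1/f ∝ 1/sin φ.
V₂ = V₁ · sin φ₁ / sin φ₂ = 31.0 × sin 57° / sin 30°
V₂ = 31.0 × 0.8387/0.5000 = 52.0 m/s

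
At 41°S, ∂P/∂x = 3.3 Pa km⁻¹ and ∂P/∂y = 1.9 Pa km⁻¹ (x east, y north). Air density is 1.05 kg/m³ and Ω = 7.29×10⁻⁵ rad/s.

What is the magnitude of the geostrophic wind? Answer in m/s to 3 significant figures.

37.9 m/s

Coriolis parameter at 41°S:
f = 2Ω sin φ = 2 × 7.29×10⁻⁵ × sin 41° = 9.57×10⁻⁵ s⁻¹
In the Southern Hemisphere f is negative: f = −9.57×10⁻⁵ s⁻¹.
Component geostrophic relations (x east, y north):
u_g = −(1/(fρ)) ∂P/∂y,  v_g = (1/(fρ)) ∂P/∂x
u_g = −(1.9×10⁻³)/(−9.57×10⁻⁵ × 1.05) = 18.9 m/s;  v_g = (3.3×10⁻³)/(−9.57×10⁻⁵ × 1.05) = −32.9 m/s
|V_g| = √(u_g² + v_g²) = 37.9 m/s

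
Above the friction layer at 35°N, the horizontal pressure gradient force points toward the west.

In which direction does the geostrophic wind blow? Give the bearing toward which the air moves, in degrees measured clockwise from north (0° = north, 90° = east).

The pressure-gradient force points toward the west (bearing 270°).
Geostrophic balance: in the Northern Hemisphere the Coriolis force deflects motion to the right, so the geostrophic wind blows 90° to the right of the pressure-gradient force (low pressure on the left).
Rotating 270° by 90° clockwise gives 000° — the wind blows toward the north.

000°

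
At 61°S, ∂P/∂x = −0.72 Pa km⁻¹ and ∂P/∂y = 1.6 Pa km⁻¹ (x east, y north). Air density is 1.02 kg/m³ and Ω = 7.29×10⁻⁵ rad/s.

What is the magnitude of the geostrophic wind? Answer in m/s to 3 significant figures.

Coriolis parameter at 61°S:
f = 2Ω sin φ = 2 × 7.29×10⁻⁵ × sin 61° = 1.28×10⁻⁴ s⁻¹
In the Southern Hemisphere f is negative: f = −1.28×10⁻⁴ s⁻¹.
Component geostrophic relations (x east, y north):
u_g = −(1/(fρ)) ∂P/∂y,  v_g = (1/(fρ)) ∂P/∂x
u_g = −(1.6×10⁻³)/(−1.28×10⁻⁴ × 1.02) = 12.3 m/s;  v_g = (−0.72×10⁻³)/(−1.28×10⁻⁴ × 1.02) = 5.54 m/s
|V_g| = √(u_g² + v_g²) = 13.5 m/s

13.5 m/s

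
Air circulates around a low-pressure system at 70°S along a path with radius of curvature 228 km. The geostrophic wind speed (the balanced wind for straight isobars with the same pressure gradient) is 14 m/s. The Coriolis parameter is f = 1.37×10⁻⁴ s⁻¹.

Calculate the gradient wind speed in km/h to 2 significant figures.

38 km/h

Around a low, centrifugal force acts outward with Coriolis, so pressure-gradient force balances both:
(1/ρ)|∂P/∂n| = fV + V²/R  →  V² + fR·V − fR·V_g = 0
With fR = 1.37×10⁻⁴ × 228×10³ m = 31.2 m/s:
V = [−fR + √((fR)² + 4 fR V_g)]/2 = [−31.2 + √(31.2² + 4×31.2×14)]/2 = 10.5 m/s
Subgeostrophic (V < V_g = 14 m/s), as expected around a low.
Converting: 10.5 m/s × 3.6 = 38 km/h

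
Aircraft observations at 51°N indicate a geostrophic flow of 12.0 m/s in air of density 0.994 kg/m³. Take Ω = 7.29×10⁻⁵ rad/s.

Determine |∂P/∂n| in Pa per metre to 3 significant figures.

Coriolis parameter at 51°N:
f = 2Ω sin φ = 2 × 7.29×10⁻⁵ × sin 51° = 1.13×10⁻⁴ s⁻¹
Geostrophic balance rearranged: |∂P/∂n| = f ρ V_g
|∂P/∂n| = 1.13×10⁻⁴ × 0.994 × 12.0 = 1.35×10⁻³ Pa/m

1.35×10⁻³ Pa/m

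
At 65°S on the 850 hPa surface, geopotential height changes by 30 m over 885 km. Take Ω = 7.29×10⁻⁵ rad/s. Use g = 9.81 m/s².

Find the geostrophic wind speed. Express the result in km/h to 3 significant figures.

9.06 km/h

Coriolis parameter at 65°S:
f = 2Ω sin φ = 2 × 7.29×10⁻⁵ × sin 65° = 1.32×10⁻⁴ s⁻¹
Height gradient: |∂Z/∂n| = 30 m / 885000 m = 3.39×10⁻⁵
On a pressure surface, geostrophic balance gives V_g = (g/f)|∂Z/∂n|:
V_g = 9.81 × 3.39×10⁻⁵ / 1.32×10⁻⁴ = 2.52 m/s
Converting: 2.52 m/s × 3.6 = 9.06 km/h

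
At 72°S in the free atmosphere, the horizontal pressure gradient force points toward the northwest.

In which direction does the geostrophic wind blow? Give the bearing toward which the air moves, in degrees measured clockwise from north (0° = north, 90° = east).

225°

The pressure-gradient force points toward the northwest (bearing 315°).
Geostrophic balance: in the Southern Hemisphere the Coriolis force deflects motion to the left, so the geostrophic wind blows 90° to the left of the pressure-gradient force (low pressure on the right).
Rotating 315° by 90° counterclockwise gives 225° — the wind blows toward the southwest.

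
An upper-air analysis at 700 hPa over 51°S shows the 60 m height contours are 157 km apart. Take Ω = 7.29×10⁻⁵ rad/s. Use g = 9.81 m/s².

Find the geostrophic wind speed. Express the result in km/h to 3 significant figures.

Coriolis parameter at 51°S:
f = 2Ω sin φ = 2 × 7.29×10⁻⁵ × sin 51° = 1.13×10⁻⁴ s⁻¹
Height gradient: |∂Z/∂n| = 60 m / 157000 m = 3.82×10⁻⁴
On a pressure surface, geostrophic balance gives V_g = (g/f)|∂Z/∂n|:
V_g = 9.81 × 3.82×10⁻⁴ / 1.13×10⁻⁴ = 33.1 m/s
Converting: 33.1 m/s × 3.6 = 119 km/h

119 km/h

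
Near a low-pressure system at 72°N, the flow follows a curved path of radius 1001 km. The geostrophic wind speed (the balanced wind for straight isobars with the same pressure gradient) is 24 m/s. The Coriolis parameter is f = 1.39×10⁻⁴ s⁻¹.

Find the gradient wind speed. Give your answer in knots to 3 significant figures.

Around a low, centrifugal force acts outward with Coriolis, so pressure-gradient force balances both:
(1/ρ)|∂P/∂n| = fV + V²/R  →  V² + fR·V − fR·V_g = 0
With fR = 1.39×10⁻⁴ × 1001×10³ m = 139 m/s:
V = [−fR + √((fR)² + 4 fR V_g)]/2 = [−139 + √(139² + 4×139×24)]/2 = 20.9 m/s
Subgeostrophic (V < V_g = 24 m/s), as expected around a low.
Converting: 20.9 m/s × 1.944 = 40.6 knots

40.6 knots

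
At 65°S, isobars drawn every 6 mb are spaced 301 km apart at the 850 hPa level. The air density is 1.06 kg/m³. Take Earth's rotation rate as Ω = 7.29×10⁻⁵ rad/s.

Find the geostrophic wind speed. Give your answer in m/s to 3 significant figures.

Coriolis parameter at 65°S:
f = 2Ω sin φ = 2 × 7.29×10⁻⁵ × sin 65° = 1.32×10⁻⁴ s⁻¹
Pressure gradient: |∂P/∂n| = 600 Pa / 301000 m = 1.99×10⁻³ Pa/m
Geostrophic balance (pressure-gradient force = Coriolis force):
V_g = (1/(fρ)) |∂P/∂n| = 1.99×10⁻³ / (1.32×10⁻⁴ × 1.06) = 14.2 m/s

14.2 m/s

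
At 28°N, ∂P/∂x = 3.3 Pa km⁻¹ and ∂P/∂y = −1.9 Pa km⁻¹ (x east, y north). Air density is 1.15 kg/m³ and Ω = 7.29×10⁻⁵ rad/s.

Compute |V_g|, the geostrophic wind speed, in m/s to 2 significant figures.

Coriolis parameter at 28°N:
f = 2Ω sin φ = 2 × 7.29×10⁻⁵ × sin 28° = 6.84×10⁻⁵ s⁻¹
Component geostrophic relations (x east, y north):
u_g = −(1/(fρ)) ∂P/∂y,  v_g = (1/(fρ)) ∂P/∂x
u_g = −(−1.9×10⁻³)/(6.84×10⁻⁵ × 1.15) = 24.1 m/s;  v_g = (3.3×10⁻³)/(6.84×10⁻⁵ × 1.15) = 41.9 m/s
|V_g| = √(u_g² + v_g²) = 48.4 m/s

48 m/s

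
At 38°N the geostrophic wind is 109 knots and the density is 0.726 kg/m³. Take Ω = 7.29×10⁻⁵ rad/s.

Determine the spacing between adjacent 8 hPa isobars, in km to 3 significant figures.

219 km

Coriolis parameter at 38°N:
f = 2Ω sin φ = 2 × 7.29×10⁻⁵ × sin 38° = 8.98×10⁻⁵ s⁻¹
Wind speed in SI: 109 knots = 56.1 m/s
Geostrophic balance rearranged: |∂P/∂n| = f ρ V_g
|∂P/∂n| = 8.98×10⁻⁵ × 0.726 × 56.1 = 3.65×10⁻³ Pa/m
Isobar spacing: Δn = ΔP/|∂P/∂n| = 800 Pa / 3.65×10⁻³ Pa/m = 218922 m ≈ 219 km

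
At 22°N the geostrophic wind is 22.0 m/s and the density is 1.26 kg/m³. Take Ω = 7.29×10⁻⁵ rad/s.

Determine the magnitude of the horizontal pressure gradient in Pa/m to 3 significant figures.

1.51×10⁻³ Pa/m

Coriolis parameter at 22°N:
f = 2Ω sin φ = 2 × 7.29×10⁻⁵ × sin 22° = 5.46×10⁻⁵ s⁻¹
Geostrophic balance rearranged: |∂P/∂n| = f ρ V_g
|∂P/∂n| = 5.46×10⁻⁵ × 1.26 × 22.0 = 1.51×10⁻³ Pa/m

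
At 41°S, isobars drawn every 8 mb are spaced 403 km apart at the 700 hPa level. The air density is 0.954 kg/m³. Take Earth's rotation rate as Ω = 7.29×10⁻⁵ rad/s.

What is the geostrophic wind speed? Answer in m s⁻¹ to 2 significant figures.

22 m s⁻¹

Coriolis parameter at 41°S:
f = 2Ω sin φ = 2 × 7.29×10⁻⁵ × sin 41° = 9.57×10⁻⁵ s⁻¹
Pressure gradient: |∂P/∂n| = 800 Pa / 403000 m = 1.99×10⁻³ Pa/m
Geostrophic balance (pressure-gradient force = Coriolis force):
V_g = (1/(fρ)) |∂P/∂n| = 1.99×10⁻³ / (9.57×10⁻⁵ × 0.954) = 21.8 m/s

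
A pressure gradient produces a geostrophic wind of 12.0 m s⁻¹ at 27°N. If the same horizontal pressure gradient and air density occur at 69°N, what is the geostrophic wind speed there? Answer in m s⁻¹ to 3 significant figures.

With the same pressure gradient and density, V_g ∝ 1/f ∝ 1/sin φ.
V₂ = V₁ · sin φ₁ / sin φ₂ = 12.0 × sin 27° / sin 69°
V₂ = 12.0 × 0.4540/0.9336 = 5.84 m s⁻¹

5.84 m s⁻¹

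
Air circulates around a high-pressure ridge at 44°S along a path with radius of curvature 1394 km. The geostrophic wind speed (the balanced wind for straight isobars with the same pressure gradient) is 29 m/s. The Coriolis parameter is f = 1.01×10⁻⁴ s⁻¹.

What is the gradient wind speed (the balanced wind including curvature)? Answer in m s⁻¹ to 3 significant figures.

Around a high, pressure-gradient force acts outward with centrifugal, so Coriolis balances both:
fV = (1/ρ)|∂P/∂n| + V²/R  →  V² − fR·V + fR·V_g = 0
With fR = 1.01×10⁻⁴ × 1394×10³ m = 141 m/s:
V = [fR − √((fR)² − 4 fR V_g)]/2 = [141 − √(141² − 4×141×29)]/2 = 40.9 m/s
Supergeostrophic (V > V_g = 29 m/s), as expected around a high.

40.9 m s⁻¹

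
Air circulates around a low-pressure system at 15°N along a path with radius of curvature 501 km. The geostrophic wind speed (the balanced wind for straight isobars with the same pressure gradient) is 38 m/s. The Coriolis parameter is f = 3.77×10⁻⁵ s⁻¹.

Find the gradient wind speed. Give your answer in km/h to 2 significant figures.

Around a low, centrifugal force acts outward with Coriolis, so pressure-gradient force balances both:
(1/ρ)|∂P/∂n| = fV + V²/R  →  V² + fR·V − fR·V_g = 0
With fR = 3.77×10⁻⁵ × 501×10³ m = 18.9 m/s:
V = [−fR + √((fR)² + 4 fR V_g)]/2 = [−18.9 + √(18.9² + 4×18.9×38)]/2 = 19 m/s
Subgeostrophic (V < V_g = 38 m/s), as expected around a low.
Converting: 19 m/s × 3.6 = 68 km/h

68 km/h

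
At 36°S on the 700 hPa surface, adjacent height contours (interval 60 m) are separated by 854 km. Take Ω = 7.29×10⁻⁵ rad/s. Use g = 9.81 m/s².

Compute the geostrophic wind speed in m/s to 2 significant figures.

8.0 m/s

Coriolis parameter at 36°S:
f = 2Ω sin φ = 2 × 7.29×10⁻⁵ × sin 36° = 8.57×10⁻⁵ s⁻¹
Height gradient: |∂Z/∂n| = 60 m / 854000 m = 7.03×10⁻⁵
On a pressure surface, geostrophic balance gives V_g = (g/f)|∂Z/∂n|:
V_g = 9.81 × 7.03×10⁻⁵ / 8.57×10⁻⁵ = 8.04 m/s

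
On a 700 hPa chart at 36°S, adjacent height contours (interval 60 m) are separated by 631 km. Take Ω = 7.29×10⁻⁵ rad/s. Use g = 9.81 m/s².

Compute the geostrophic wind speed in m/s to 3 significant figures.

10.9 m/s

Coriolis parameter at 36°S:
f = 2Ω sin φ = 2 × 7.29×10⁻⁵ × sin 36° = 8.57×10⁻⁵ s⁻¹
Height gradient: |∂Z/∂n| = 60 m / 631000 m = 9.51×10⁻⁵
On a pressure surface, geostrophic balance gives V_g = (g/f)|∂Z/∂n|:
V_g = 9.81 × 9.51×10⁻⁵ / 8.57×10⁻⁵ = 10.9 m/s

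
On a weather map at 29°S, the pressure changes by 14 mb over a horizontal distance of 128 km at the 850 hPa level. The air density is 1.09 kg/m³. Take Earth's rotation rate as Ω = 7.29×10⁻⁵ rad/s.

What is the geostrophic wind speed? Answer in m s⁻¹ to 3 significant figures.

Coriolis parameter at 29°S:
f = 2Ω sin φ = 2 × 7.29×10⁻⁵ × sin 29° = 7.07×10⁻⁵ s⁻¹
Pressure gradient: |∂P/∂n| = 1400 Pa / 128000 m = 1.09×10⁻² Pa/m
Geostrophic balance (pressure-gradient force = Coriolis force):
V_g = (1/(fρ)) |∂P/∂n| = 1.09×10⁻² / (7.07×10⁻⁵ × 1.09) = 142 m/s

142 m s⁻¹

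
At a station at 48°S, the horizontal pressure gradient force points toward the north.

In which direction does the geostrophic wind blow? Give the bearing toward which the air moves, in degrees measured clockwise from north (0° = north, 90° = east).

The pressure-gradient force points toward the north (bearing 000°).
Geostrophic balance: in the Southern Hemisphere the Coriolis force deflects motion to the left, so the geostrophic wind blows 90° to the left of the pressure-gradient force (low pressure on the right).
Rotating 000° by 90° counterclockwise gives 270° — the wind blows toward the west.

270°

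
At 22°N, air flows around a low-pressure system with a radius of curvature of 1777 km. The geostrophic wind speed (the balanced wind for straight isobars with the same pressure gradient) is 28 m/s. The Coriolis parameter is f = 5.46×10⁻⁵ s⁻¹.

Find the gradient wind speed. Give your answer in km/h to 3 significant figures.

Around a low, centrifugal force acts outward with Coriolis, so pressure-gradient force balances both:
(1/ρ)|∂P/∂n| = fV + V²/R  →  V² + fR·V − fR·V_g = 0
With fR = 5.46×10⁻⁵ × 1777×10³ m = 97.0 m/s:
V = [−fR + √((fR)² + 4 fR V_g)]/2 = [−97.0 + √(97.0² + 4×97.0×28)]/2 = 22.7 m/s
Subgeostrophic (V < V_g = 28 m/s), as expected around a low.
Converting: 22.7 m/s × 3.6 = 81.7 km/h

81.7 km/h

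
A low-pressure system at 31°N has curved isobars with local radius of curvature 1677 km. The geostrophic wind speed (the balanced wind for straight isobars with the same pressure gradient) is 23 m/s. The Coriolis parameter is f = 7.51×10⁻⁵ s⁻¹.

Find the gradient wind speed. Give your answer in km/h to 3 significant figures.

Around a low, centrifugal force acts outward with Coriolis, so pressure-gradient force balances both:
(1/ρ)|∂P/∂n| = fV + V²/R  →  V² + fR·V − fR·V_g = 0
With fR = 7.51×10⁻⁵ × 1677×10³ m = 126 m/s:
V = [−fR + √((fR)² + 4 fR V_g)]/2 = [−126 + √(126² + 4×126×23)]/2 = 19.9 m/s
Subgeostrophic (V < V_g = 23 m/s), as expected around a low.
Converting: 19.9 m/s × 3.6 = 71.5 km/h

71.5 km/h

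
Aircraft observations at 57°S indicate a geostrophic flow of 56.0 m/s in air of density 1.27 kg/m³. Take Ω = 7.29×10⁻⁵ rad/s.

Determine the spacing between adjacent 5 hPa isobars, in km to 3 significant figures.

57.5 km

Coriolis parameter at 57°S:
f = 2Ω sin φ = 2 × 7.29×10⁻⁵ × sin 57° = 1.22×10⁻⁴ s⁻¹
Geostrophic balance rearranged: |∂P/∂n| = f ρ V_g
|∂P/∂n| = 1.22×10⁻⁴ × 1.27 × 56.0 = 8.70×10⁻³ Pa/m
Isobar spacing: Δn = ΔP/|∂P/∂n| = 500 Pa / 8.70×10⁻³ Pa/m = 57495 m ≈ 57.5 km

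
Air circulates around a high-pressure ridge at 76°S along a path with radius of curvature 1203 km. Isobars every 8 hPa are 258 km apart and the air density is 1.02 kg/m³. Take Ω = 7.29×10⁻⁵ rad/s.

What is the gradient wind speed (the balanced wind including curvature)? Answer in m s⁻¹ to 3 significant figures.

25.2 m s⁻¹

Coriolis parameter at 76°S:
f = 2Ω sin φ = 2 × 7.29×10⁻⁵ × sin 76° = 1.41×10⁻⁴ s⁻¹
Pressure gradient: |∂P/∂n| = 800 Pa / 258000 m = 3.10×10⁻³ Pa/m
Geostrophic speed: V_g = |∂P/∂n|/(fρ) = 3.10×10⁻³/(1.41×10⁻⁴ × 1.02) = 21.5 m/s
Around a high, pressure-gradient force acts outward with centrifugal, so Coriolis balances both:
fV = (1/ρ)|∂P/∂n| + V²/R  →  V² − fR·V + fR·V_g = 0
With fR = 1.41×10⁻⁴ × 1203×10³ m = 170 m/s:
V = [fR − √((fR)² − 4 fR V_g)]/2 = [170 − √(170² − 4×170×21.5)]/2 = 25.2 m/s
Supergeostrophic (V > V_g = 21.5 m/s), as expected around a high.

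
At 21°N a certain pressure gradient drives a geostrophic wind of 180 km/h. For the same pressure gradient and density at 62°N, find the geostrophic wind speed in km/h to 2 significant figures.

With the same pressure gradient and density, V_g ∝ 1/f ∝ 1/sin φ.
V₂ = V₁ · sin φ₁ / sin φ₂ = 180 × sin 21° / sin 62°
V₂ = 180 × 0.3584/0.8829 = 73 km/h

73 km/h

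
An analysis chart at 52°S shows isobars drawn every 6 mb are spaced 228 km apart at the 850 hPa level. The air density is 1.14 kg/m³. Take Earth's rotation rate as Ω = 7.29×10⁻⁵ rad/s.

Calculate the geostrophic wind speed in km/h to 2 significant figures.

Coriolis parameter at 52°S:
f = 2Ω sin φ = 2 × 7.29×10⁻⁵ × sin 52° = 1.15×10⁻⁴ s⁻¹
Pressure gradient: |∂P/∂n| = 600 Pa / 228000 m = 2.63×10⁻³ Pa/m
Geostrophic balance (pressure-gradient force = Coriolis force):
V_g = (1/(fρ)) |∂P/∂n| = 2.63×10⁻³ / (1.15×10⁻⁴ × 1.14) = 20.1 m/s
Converting: 20.1 m/s × 3.6 = 72 km/h

72 km/h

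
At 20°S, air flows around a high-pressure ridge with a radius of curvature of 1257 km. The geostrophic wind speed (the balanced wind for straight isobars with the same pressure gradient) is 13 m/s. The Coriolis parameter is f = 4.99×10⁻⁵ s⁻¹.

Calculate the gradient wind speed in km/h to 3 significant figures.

Around a high, pressure-gradient force acts outward with centrifugal, so Coriolis balances both:
fV = (1/ρ)|∂P/∂n| + V²/R  →  V² − fR·V + fR·V_g = 0
With fR = 4.99×10⁻⁵ × 1257×10³ m = 62.7 m/s:
V = [fR − √((fR)² − 4 fR V_g)]/2 = [62.7 − √(62.7² − 4×62.7×13)]/2 = 18.4 m/s
Supergeostrophic (V > V_g = 13 m/s), as expected around a high.
Converting: 18.4 m/s × 3.6 = 66.2 km/h

66.2 km/h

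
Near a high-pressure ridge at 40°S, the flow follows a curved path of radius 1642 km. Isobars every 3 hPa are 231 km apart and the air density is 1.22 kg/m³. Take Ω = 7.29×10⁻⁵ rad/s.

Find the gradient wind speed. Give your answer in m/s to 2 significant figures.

Coriolis parameter at 40°S:
f = 2Ω sin φ = 2 × 7.29×10⁻⁵ × sin 40° = 9.37×10⁻⁵ s⁻¹
Pressure gradient: |∂P/∂n| = 300 Pa / 231000 m = 1.30×10⁻³ Pa/m
Geostrophic speed: V_g = |∂P/∂n|/(fρ) = 1.30×10⁻³/(9.37×10⁻⁵ × 1.22) = 11.4 m/s
Around a high, pressure-gradient force acts outward with centrifugal, so Coriolis balances both:
fV = (1/ρ)|∂P/∂n| + V²/R  →  V² − fR·V + fR·V_g = 0
With fR = 9.37×10⁻⁵ × 1642×10³ m = 154 m/s:
V = [fR − √((fR)² − 4 fR V_g)]/2 = [154 − √(154² − 4×154×11.4)]/2 = 12.3 m/s
Supergeostrophic (V > V_g = 11.4 m/s), as expected around a high.

12 m/s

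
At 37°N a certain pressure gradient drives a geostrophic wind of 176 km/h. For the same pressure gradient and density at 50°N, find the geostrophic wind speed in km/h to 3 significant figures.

With the same pressure gradient and density, V_g ∝ 1/f ∝ 1/sin φ.
V₂ = V₁ · sin φ₁ / sin φ₂ = 176 × sin 37° / sin 50°
V₂ = 176 × 0.6018/0.7660 = 138 km/h

138 km/h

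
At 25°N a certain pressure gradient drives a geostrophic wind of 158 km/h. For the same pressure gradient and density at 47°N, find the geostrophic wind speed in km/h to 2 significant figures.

With the same pressure gradient and density, V_g ∝ 1/f ∝ 1/sin φ.
V₂ = V₁ · sin φ₁ / sin φ₂ = 158 × sin 25° / sin 47°
V₂ = 158 × 0.4226/0.7314 = 91 km/h

91 km/h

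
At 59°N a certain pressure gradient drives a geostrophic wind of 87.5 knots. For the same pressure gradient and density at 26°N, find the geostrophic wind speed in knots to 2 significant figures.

With the same pressure gradient and density, V_g ∝ 1/f ∝ 1/sin φ.
V₂ = V₁ · sin φ₁ / sin φ₂ = 87.5 × sin 59° / sin 26°
V₂ = 87.5 × 0.8572/0.4384 = 170 knots

170 knots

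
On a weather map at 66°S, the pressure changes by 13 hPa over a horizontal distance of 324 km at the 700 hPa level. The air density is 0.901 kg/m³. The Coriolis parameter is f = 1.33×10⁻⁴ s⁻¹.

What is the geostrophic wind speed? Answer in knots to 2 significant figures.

Pressure gradient: |∂P/∂n| = 1300 Pa / 324000 m = 4.01×10⁻³ Pa/m
Geostrophic balance (pressure-gradient force = Coriolis force):
V_g = (1/(fρ)) |∂P/∂n| = 4.01×10⁻³ / (1.33×10⁻⁴ × 0.901) = 33.5 m/s
Converting: 33.5 m/s × 1.944 = 65 knots

65 knots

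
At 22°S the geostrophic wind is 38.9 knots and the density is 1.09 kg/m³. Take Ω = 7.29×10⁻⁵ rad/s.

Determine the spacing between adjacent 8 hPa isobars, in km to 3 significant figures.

Coriolis parameter at 22°S:
f = 2Ω sin φ = 2 × 7.29×10⁻⁵ × sin 22° = 5.46×10⁻⁵ s⁻¹
Wind speed in SI: 38.9 knots = 20.0 m/s
Geostrophic balance rearranged: |∂P/∂n| = f ρ V_g
|∂P/∂n| = 5.46×10⁻⁵ × 1.09 × 20.0 = 1.19×10⁻³ Pa/m
Isobar spacing: Δn = ΔP/|∂P/∂n| = 800 Pa / 1.19×10⁻³ Pa/m = 671495 m ≈ 671 km

671 km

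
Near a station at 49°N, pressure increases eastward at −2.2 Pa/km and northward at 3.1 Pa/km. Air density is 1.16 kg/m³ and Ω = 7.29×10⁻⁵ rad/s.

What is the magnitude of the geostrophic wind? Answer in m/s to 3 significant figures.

29.8 m/s

Coriolis parameter at 49°N:
f = 2Ω sin φ = 2 × 7.29×10⁻⁵ × sin 49° = 1.10×10⁻⁴ s⁻¹
Component geostrophic relations (x east, y north):
u_g = −(1/(fρ)) ∂P/∂y,  v_g = (1/(fρ)) ∂P/∂x
u_g = −(3.1×10⁻³)/(1.10×10⁻⁴ × 1.16) = −24.3 m/s;  v_g = (−2.2×10⁻³)/(1.10×10⁻⁴ × 1.16) = −17.2 m/s
|V_g| = √(u_g² + v_g²) = 29.8 m/s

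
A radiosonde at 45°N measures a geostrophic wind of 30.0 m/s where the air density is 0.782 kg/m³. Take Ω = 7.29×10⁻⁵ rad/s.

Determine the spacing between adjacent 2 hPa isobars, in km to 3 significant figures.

82.7 km

Coriolis parameter at 45°N:
f = 2Ω sin φ = 2 × 7.29×10⁻⁵ × sin 45° = 1.03×10⁻⁴ s⁻¹
Geostrophic balance rearranged: |∂P/∂n| = f ρ V_g
|∂P/∂n| = 1.03×10⁻⁴ × 0.782 × 30.0 = 2.42×10⁻³ Pa/m
Isobar spacing: Δn = ΔP/|∂P/∂n| = 200 Pa / 2.42×10⁻³ Pa/m = 82691 m ≈ 82.7 km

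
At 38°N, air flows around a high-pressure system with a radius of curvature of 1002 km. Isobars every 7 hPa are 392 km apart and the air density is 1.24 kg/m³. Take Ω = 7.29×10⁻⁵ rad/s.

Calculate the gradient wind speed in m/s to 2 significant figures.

21 m/s

Coriolis parameter at 38°N:
f = 2Ω sin φ = 2 × 7.29×10⁻⁵ × sin 38° = 8.98×10⁻⁵ s⁻¹
Pressure gradient: |∂P/∂n| = 700 Pa / 392000 m = 1.79×10⁻³ Pa/m
Geostrophic speed: V_g = |∂P/∂n|/(fρ) = 1.79×10⁻³/(8.98×10⁻⁵ × 1.24) = 16.0 m/s
Around a high, pressure-gradient force acts outward with centrifugal, so Coriolis balances both:
fV = (1/ρ)|∂P/∂n| + V²/R  →  V² − fR·V + fR·V_g = 0
With fR = 8.98×10⁻⁵ × 1002×10³ m = 89.9 m/s:
V = [fR − √((fR)² − 4 fR V_g)]/2 = [89.9 − √(89.9² − 4×89.9×16)]/2 = 20.9 m/s
Supergeostrophic (V > V_g = 16 m/s), as expected around a high.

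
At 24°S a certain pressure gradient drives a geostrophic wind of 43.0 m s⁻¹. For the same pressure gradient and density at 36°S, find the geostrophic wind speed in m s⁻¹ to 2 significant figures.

30 m s⁻¹

With the same pressure gradient and density, V_g ∝ 1/f ∝ 1/sin φ.
V₂ = V₁ · sin φ₁ / sin φ₂ = 43.0 × sin 24° / sin 36°
V₂ = 43.0 × 0.4067/0.5878 = 30 m s⁻¹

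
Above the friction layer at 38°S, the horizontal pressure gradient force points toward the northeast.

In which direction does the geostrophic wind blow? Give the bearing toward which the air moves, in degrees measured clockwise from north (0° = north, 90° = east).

The pressure-gradient force points toward the northeast (bearing 045°).
Geostrophic balance: in the Southern Hemisphere the Coriolis force deflects motion to the left, so the geostrophic wind blows 90° to the left of the pressure-gradient force (low pressure on the right).
Rotating 045° by 90° counterclockwise gives 315° — the wind blows toward the northwest.

315°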